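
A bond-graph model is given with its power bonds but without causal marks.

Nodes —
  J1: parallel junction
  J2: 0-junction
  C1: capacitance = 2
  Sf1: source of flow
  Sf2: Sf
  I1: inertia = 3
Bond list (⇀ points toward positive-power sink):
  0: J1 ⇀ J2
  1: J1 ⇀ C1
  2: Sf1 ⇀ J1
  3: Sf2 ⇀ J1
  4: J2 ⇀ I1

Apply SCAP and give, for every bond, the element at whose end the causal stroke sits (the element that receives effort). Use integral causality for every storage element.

#0 →J2
#1 →J1
#2 →Sf1
#3 →Sf2
#4 →I1

b2 |Sf1  (Sf1 (Sf) sets flow on bond)
b3 |Sf2  (source Sf2 imposes f)
b1 |J1  (C1: C, integral causality)
b0 |J2  (common-e at J1 fixed by 1)
b4 |I1  (J2: bond 0 brought effort, rest push out)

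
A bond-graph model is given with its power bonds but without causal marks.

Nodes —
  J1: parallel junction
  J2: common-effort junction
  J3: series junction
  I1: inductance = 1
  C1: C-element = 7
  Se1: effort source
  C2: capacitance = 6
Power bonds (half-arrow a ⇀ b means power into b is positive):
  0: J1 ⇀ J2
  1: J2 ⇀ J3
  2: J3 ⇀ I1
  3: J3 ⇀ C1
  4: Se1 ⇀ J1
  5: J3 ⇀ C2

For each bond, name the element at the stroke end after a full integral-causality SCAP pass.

β0 stroke at J2
β1 stroke at J3
β2 stroke at I1
β3 stroke at J3
β4 stroke at J1
β5 stroke at J3

b4 stroke→J1  (Se1 fixes effort; stroke away)
b0 stroke→J2  (0-jn J1 has e-setter on 4)
b1 stroke→J3  (common-e at J2 fixed by 0)
b2 stroke→I1  (prefer integral on I1)
b3 stroke→J3  (J3: bond 2 brought flow, rest push out)
b5 stroke→J3  (common-f at J3 fixed by 2)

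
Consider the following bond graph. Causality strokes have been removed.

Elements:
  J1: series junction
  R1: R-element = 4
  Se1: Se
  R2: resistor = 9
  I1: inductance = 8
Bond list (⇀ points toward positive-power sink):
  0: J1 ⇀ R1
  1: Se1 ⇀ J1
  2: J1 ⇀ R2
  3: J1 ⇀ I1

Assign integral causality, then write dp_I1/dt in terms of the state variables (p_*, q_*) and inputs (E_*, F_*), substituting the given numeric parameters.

dp_I1/dt = E_Se1 - 13*p_I1/8

β1 stroke at J1  (Se1 (Se) sets effort on bond)
β3 stroke at I1  (I1 integral (f out))
β0 stroke at J1  (1-jn J1 has f-setter on 3)
β2 stroke at J1  (J1 flow already set via bond 3)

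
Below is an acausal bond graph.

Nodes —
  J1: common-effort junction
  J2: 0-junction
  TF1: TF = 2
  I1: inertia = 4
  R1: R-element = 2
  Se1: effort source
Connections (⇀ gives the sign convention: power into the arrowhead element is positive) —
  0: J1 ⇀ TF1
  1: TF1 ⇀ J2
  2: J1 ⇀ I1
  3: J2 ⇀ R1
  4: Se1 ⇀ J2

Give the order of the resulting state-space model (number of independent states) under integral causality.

#4 stroke→J2  (Se1 fixes effort; stroke away)
#1 stroke→TF1  (common-e at J2 fixed by 4)
#3 stroke→R1  (J2: bond 4 brought effort, rest push out)
#0 stroke→J1  (TF1 one-in-one-out from 1)
#2 stroke→I1  (J1 effort already set via bond 0)

1  (I1 all integral)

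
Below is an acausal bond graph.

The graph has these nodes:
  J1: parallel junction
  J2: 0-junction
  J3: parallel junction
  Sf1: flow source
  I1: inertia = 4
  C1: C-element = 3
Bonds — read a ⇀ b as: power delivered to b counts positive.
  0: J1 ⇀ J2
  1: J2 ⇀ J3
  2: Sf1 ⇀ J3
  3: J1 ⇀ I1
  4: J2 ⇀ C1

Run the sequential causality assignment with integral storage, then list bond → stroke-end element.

β0 stroke→J1
β1 stroke→J3
β2 stroke→Sf1
β3 stroke→I1
β4 stroke→J2

b2 |Sf1  (Sf1 fixes flow; stroke at Sf1)
b1 |J3  (J3 needs exactly one e-in)
b3 |I1  (I1 outputs flow p/I1)
b0 |J1  (only one effort-in slot at J1)
b4 |J2  (J2 needs exactly one e-in)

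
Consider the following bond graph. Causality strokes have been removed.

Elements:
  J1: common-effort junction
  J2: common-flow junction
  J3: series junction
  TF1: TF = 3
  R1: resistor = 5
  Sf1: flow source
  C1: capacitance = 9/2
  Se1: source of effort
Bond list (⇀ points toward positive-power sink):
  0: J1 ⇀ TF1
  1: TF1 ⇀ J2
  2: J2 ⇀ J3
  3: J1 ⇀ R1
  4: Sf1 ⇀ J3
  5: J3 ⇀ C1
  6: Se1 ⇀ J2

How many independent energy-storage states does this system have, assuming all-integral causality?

#4 stroke→Sf1  (Sf1: flow source, stroke at near end)
#6 stroke→J2  (Se1: effort source, stroke at far end)
#2 stroke→J3  (J3: bond 4 brought flow, rest push out)
#5 stroke→J3  (1-jn J3 has f-setter on 4)
#1 stroke→J2  (J2 flow already set via bond 2)
#0 stroke→TF1  (through TF1, causality passes straight; one stroke at TF1)
#3 stroke→J1  (J1: last free bond brings effort in)

1  (C1 all integral)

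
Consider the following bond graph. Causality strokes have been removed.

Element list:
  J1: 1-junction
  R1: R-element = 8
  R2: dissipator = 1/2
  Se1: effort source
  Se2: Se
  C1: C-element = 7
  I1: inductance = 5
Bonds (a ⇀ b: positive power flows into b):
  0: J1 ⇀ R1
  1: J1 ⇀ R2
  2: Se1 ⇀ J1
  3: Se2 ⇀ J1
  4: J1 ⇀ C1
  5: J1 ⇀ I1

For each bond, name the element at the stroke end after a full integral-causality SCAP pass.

#0 |J1
#1 |J1
#2 |J1
#3 |J1
#4 |J1
#5 |I1

b2 stroke→J1  (source Se1 imposes e)
b3 stroke→J1  (Se2 (Se) sets effort on bond)
b4 stroke→J1  (C1 outputs effort q/C1)
b5 stroke→I1  (I1: I, integral causality)
b0 stroke→J1  (1-jn J1 has f-setter on 5)
b1 stroke→J1  (J1 flow already set via bond 5)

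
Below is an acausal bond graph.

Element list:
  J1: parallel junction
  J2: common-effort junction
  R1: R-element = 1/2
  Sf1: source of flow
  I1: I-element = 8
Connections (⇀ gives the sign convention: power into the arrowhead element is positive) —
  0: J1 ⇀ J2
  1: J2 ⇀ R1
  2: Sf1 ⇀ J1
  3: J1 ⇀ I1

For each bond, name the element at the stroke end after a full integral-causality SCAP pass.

b0 stroke→J1
b1 stroke→J2
b2 stroke→Sf1
b3 stroke→I1

b2 stroke→Sf1  (source Sf1 imposes f)
b3 stroke→I1  (I1 integral (f out))
b0 stroke→J1  (only one effort-in slot at J1)
b1 stroke→J2  (closing 0-jn rule on J2)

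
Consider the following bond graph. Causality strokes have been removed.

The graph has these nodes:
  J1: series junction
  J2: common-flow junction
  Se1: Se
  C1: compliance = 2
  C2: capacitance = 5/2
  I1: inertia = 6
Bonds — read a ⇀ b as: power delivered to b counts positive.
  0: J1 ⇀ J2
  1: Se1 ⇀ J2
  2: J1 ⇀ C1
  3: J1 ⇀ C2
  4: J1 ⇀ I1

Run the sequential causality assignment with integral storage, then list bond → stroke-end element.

#1 stroke→J2  (Se1: effort source, stroke at far end)
#0 stroke→J1  (closing 1-jn rule on J2)
#2 stroke→J1  (C1: C, integral causality)
#3 stroke→J1  (C2 integral (e out))
#4 stroke→I1  (only one flow-in slot at J1)

#0 stroke at J1
#1 stroke at J2
#2 stroke at J1
#3 stroke at J1
#4 stroke at I1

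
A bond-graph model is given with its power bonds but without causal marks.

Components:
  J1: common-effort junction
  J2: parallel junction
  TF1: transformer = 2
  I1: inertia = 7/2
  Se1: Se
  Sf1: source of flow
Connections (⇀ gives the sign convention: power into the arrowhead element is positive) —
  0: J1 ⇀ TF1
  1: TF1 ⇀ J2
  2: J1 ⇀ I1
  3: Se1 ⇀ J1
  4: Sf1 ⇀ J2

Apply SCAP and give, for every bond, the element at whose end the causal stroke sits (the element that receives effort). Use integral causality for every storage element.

bond 3 stroke→J1  (Se1 fixes effort; stroke away)
bond 4 stroke→Sf1  (Sf1 (Sf) sets flow on bond)
bond 0 stroke→TF1  (common-e at J1 fixed by 3)
bond 2 stroke→I1  (common-e at J1 fixed by 3)
bond 1 stroke→J2  (only one effort-in slot at J2)

#0 |TF1
#1 |J2
#2 |I1
#3 |J1
#4 |Sf1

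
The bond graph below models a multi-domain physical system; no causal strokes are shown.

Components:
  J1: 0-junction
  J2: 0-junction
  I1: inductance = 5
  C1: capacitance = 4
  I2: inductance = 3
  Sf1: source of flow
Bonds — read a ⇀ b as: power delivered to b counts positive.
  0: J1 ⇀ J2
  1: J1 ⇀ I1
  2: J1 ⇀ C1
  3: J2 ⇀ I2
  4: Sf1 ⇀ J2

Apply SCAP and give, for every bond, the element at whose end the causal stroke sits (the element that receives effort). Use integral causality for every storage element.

β0 →J2
β1 →I1
β2 →J1
β3 →I2
β4 →Sf1

b4 →Sf1  (Sf1 (Sf) sets flow on bond)
b1 →I1  (I1 integral (f out))
b2 →J1  (prefer integral on C1)
b0 →J2  (common-e at J1 fixed by 2)
b3 →I2  (0-jn J2 has e-setter on 0)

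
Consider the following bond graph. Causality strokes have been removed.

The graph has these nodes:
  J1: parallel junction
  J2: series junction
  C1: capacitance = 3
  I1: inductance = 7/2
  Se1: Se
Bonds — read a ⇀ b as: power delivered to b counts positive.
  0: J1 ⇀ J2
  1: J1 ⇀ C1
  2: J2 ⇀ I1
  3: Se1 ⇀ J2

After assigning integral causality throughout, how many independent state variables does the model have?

2  (C1, I1 all integral)

β3 →J2  (Se1 (Se) sets effort on bond)
β1 →J1  (C1 integral (e out))
β0 →J2  (J1 effort already set via bond 1)
β2 →I1  (closing 1-jn rule on J2)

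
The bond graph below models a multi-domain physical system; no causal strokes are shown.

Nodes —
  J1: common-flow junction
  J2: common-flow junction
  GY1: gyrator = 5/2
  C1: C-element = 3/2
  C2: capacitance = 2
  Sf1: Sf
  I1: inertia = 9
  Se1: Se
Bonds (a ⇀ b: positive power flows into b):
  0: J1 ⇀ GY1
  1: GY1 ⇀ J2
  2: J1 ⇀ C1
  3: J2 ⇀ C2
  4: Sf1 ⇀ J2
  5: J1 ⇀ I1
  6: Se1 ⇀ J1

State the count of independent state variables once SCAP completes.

β4 →Sf1  (source Sf1 imposes f)
β6 →J1  (source Se1 imposes e)
β1 →J2  (J2: bond 4 brought flow, rest push out)
β3 →J2  (common-f at J2 fixed by 4)
β0 →J1  (through GY1, causality inverts; strokes same side of GY1)
β2 →J1  (C1 outputs effort q/C1)
β5 →I1  (J1: last free bond brings flow in)

3  (C1, C2, I1 all integral)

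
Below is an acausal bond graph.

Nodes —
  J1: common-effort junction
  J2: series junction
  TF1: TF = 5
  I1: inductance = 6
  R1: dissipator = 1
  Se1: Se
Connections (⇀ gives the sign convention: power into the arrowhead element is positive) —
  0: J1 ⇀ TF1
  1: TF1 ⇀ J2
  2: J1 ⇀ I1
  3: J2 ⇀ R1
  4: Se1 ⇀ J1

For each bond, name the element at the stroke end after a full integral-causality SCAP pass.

bond 4 |J1  (Se1 fixes effort; stroke away)
bond 0 |TF1  (0-jn J1 has e-setter on 4)
bond 2 |I1  (0-jn J1 has e-setter on 4)
bond 1 |J2  (TF TF1: opposite of bond 0)
bond 3 |R1  (J2: last free bond brings flow in)

#0 |TF1
#1 |J2
#2 |I1
#3 |R1
#4 |J1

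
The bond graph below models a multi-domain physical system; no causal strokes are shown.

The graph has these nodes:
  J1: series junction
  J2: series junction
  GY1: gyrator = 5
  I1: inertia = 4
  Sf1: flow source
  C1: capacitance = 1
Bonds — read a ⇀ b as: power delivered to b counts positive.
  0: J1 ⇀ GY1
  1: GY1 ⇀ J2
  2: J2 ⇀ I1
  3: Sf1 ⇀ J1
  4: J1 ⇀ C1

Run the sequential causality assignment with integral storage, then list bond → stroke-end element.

#0 |J1
#1 |J2
#2 |I1
#3 |Sf1
#4 |J1

β3 →Sf1  (Sf1 fixes flow; stroke at Sf1)
β0 →J1  (J1 flow already set via bond 3)
β4 →J1  (J1: bond 3 brought flow, rest push out)
β1 →J2  (GY1: gyrator matches bond 0)
β2 →I1  (J2: last free bond brings flow in)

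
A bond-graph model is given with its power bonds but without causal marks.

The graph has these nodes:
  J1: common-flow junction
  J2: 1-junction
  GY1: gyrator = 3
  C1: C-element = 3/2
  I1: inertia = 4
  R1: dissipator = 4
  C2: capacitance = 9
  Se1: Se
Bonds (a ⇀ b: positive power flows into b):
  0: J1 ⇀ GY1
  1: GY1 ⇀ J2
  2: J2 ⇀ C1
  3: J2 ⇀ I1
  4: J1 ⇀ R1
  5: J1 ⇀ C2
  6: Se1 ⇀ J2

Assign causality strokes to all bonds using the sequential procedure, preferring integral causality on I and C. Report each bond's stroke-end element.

b0 stroke→J1
b1 stroke→J2
b2 stroke→J2
b3 stroke→I1
b4 stroke→R1
b5 stroke→J1
b6 stroke→J2

β6 stroke at J2  (Se1 (Se) sets effort on bond)
β2 stroke at J2  (prefer integral on C1)
β3 stroke at I1  (I1 outputs flow p/I1)
β1 stroke at J2  (J2: bond 3 brought flow, rest push out)
β0 stroke at J1  (GY1 both-in/both-out from 1)
β5 stroke at J1  (C2 outputs effort q/C2)
β4 stroke at R1  (only one flow-in slot at J1)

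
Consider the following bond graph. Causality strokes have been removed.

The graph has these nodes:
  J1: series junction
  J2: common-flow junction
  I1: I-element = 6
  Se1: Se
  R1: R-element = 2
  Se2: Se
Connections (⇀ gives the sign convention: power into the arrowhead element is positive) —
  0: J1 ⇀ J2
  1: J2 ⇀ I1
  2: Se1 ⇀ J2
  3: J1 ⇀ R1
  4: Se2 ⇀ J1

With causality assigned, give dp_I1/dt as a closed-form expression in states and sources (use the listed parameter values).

β2 stroke→J2  (source Se1 imposes e)
β4 stroke→J1  (source Se2 imposes e)
β1 stroke→I1  (I1 outputs flow p/I1)
β0 stroke→J2  (1-jn J2 has f-setter on 1)
β3 stroke→J1  (common-f at J1 fixed by 0)

dp_I1/dt = E_Se1 + E_Se2 - p_I1/3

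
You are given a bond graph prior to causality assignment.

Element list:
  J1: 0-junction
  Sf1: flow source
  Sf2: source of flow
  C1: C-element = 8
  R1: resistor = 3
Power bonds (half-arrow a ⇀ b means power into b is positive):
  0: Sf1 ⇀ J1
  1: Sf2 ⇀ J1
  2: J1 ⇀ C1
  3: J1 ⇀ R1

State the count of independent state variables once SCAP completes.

b0 →Sf1  (Sf1 (Sf) sets flow on bond)
b1 →Sf2  (Sf2: flow source, stroke at near end)
b2 →J1  (C1: C, integral causality)
b3 →R1  (common-e at J1 fixed by 2)

1  (C1 all integral)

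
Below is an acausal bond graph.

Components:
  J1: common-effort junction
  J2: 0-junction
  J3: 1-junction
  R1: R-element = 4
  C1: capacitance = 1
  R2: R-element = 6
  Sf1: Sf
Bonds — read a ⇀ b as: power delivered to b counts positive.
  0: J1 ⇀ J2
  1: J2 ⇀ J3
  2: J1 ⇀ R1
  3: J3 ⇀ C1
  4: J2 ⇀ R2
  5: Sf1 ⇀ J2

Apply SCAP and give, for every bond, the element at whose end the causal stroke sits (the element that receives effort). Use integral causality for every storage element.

b5 stroke at Sf1  (Sf1 (Sf) sets flow on bond)
b3 stroke at J3  (C1 integral (e out))
b1 stroke at J2  (J3: last free bond brings flow in)
b0 stroke at J1  (0-jn J2 has e-setter on 1)
b4 stroke at R2  (J2: bond 1 brought effort, rest push out)
b2 stroke at R1  (J1: bond 0 brought effort, rest push out)

b0 →J1
b1 →J2
b2 →R1
b3 →J3
b4 →R2
b5 →Sf1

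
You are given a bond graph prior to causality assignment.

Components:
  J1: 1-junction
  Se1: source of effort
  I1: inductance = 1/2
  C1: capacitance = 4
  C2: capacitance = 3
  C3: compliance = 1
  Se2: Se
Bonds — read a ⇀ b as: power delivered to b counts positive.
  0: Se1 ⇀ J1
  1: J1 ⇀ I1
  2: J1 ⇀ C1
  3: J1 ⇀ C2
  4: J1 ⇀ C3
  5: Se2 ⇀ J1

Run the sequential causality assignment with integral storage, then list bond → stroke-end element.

#0 stroke at J1  (source Se1 imposes e)
#5 stroke at J1  (Se2 (Se) sets effort on bond)
#1 stroke at I1  (prefer integral on I1)
#2 stroke at J1  (1-jn J1 has f-setter on 1)
#3 stroke at J1  (1-jn J1 has f-setter on 1)
#4 stroke at J1  (J1: bond 1 brought flow, rest push out)

#0 |J1
#1 |I1
#2 |J1
#3 |J1
#4 |J1
#5 |J1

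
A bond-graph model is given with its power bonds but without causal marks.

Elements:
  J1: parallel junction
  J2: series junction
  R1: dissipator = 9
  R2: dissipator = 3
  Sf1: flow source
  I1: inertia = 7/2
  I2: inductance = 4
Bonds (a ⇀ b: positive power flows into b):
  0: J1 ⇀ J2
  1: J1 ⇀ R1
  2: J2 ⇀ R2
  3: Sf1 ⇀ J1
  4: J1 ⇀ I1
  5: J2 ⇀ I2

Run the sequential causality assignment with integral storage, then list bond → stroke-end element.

#3 stroke at Sf1  (Sf1: flow source, stroke at near end)
#4 stroke at I1  (I1 integral (f out))
#5 stroke at I2  (I2 outputs flow p/I2)
#0 stroke at J2  (common-f at J2 fixed by 5)
#2 stroke at J2  (common-f at J2 fixed by 5)
#1 stroke at J1  (closing 0-jn rule on J1)

#0 |J2
#1 |J1
#2 |J2
#3 |Sf1
#4 |I1
#5 |I2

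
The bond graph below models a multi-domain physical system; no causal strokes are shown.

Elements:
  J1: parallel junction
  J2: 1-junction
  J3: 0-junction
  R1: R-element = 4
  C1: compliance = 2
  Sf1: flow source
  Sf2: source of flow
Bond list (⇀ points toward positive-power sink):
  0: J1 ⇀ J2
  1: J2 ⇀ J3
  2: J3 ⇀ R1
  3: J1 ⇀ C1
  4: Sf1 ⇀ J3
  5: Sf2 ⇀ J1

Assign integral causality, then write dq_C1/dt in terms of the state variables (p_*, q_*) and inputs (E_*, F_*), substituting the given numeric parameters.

dq_C1/dt = F_Sf1 + F_Sf2 - q_C1/8

bond 4 stroke→Sf1  (Sf1 (Sf) sets flow on bond)
bond 5 stroke→Sf2  (Sf2: flow source, stroke at near end)
bond 3 stroke→J1  (C1 integral (e out))
bond 0 stroke→J2  (common-e at J1 fixed by 3)
bond 1 stroke→J3  (only one flow-in slot at J2)
bond 2 stroke→R1  (J3 effort already set via bond 1)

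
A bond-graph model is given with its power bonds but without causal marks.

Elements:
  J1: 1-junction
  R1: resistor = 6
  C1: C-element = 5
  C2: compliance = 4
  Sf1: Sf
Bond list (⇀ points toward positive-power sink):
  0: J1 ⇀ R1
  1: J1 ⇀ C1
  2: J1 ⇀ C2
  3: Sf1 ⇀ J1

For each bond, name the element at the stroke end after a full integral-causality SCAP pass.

bond 3 stroke→Sf1  (Sf1 fixes flow; stroke at Sf1)
bond 0 stroke→J1  (J1: bond 3 brought flow, rest push out)
bond 1 stroke→J1  (common-f at J1 fixed by 3)
bond 2 stroke→J1  (common-f at J1 fixed by 3)

b0 →J1
b1 →J1
b2 →J1
b3 →Sf1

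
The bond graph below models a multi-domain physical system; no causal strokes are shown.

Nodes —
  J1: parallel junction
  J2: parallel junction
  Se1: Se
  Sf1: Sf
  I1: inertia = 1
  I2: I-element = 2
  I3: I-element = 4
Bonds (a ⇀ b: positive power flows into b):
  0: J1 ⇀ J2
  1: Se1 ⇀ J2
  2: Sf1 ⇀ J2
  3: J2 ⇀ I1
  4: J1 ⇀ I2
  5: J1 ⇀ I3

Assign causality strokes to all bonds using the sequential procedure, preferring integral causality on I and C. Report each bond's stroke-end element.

#0 stroke at J1
#1 stroke at J2
#2 stroke at Sf1
#3 stroke at I1
#4 stroke at I2
#5 stroke at I3

b1 |J2  (Se1 fixes effort; stroke away)
b2 |Sf1  (Sf1: flow source, stroke at near end)
b0 |J1  (common-e at J2 fixed by 1)
b3 |I1  (0-jn J2 has e-setter on 1)
b4 |I2  (J1: bond 0 brought effort, rest push out)
b5 |I3  (J1 effort already set via bond 0)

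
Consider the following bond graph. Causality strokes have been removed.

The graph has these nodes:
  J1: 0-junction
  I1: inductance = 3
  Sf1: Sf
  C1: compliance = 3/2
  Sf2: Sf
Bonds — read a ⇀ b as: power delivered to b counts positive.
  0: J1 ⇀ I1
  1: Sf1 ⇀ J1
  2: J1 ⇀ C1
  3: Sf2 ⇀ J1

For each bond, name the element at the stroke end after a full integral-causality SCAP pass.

bond 1 →Sf1  (Sf1 fixes flow; stroke at Sf1)
bond 3 →Sf2  (Sf2 fixes flow; stroke at Sf2)
bond 0 →I1  (I1 integral (f out))
bond 2 →J1  (closing 0-jn rule on J1)

#0 →I1
#1 →Sf1
#2 →J1
#3 →Sf2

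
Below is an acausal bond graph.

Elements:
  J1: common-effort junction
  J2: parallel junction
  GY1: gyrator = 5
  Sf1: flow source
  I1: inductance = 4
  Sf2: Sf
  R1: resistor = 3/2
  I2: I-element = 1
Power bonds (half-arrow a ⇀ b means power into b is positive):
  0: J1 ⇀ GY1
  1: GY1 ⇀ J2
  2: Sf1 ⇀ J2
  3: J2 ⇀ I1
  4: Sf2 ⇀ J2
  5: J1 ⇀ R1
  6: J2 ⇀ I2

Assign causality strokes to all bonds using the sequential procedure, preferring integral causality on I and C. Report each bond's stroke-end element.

#2 stroke→Sf1  (Sf1 fixes flow; stroke at Sf1)
#4 stroke→Sf2  (Sf2 (Sf) sets flow on bond)
#3 stroke→I1  (prefer integral on I1)
#6 stroke→I2  (prefer integral on I2)
#1 stroke→J2  (closing 0-jn rule on J2)
#0 stroke→J1  (GY1 both-in/both-out from 1)
#5 stroke→R1  (J1 effort already set via bond 0)

bond 0 stroke→J1
bond 1 stroke→J2
bond 2 stroke→Sf1
bond 3 stroke→I1
bond 4 stroke→Sf2
bond 5 stroke→R1
bond 6 stroke→I2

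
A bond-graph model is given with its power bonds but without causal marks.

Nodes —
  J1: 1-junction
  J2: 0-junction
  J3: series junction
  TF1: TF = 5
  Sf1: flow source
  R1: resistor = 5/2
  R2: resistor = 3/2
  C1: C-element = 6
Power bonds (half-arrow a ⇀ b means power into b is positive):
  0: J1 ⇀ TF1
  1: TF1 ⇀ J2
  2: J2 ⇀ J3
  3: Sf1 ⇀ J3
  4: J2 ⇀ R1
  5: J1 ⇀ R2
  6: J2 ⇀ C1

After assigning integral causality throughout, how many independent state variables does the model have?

1  (C1 all integral)

#3 stroke at Sf1  (Sf1 (Sf) sets flow on bond)
#2 stroke at J3  (J3 flow already set via bond 3)
#6 stroke at J2  (C1 integral (e out))
#1 stroke at TF1  (J2: bond 6 brought effort, rest push out)
#4 stroke at R1  (common-e at J2 fixed by 6)
#0 stroke at J1  (TF1: transformer flips bond 1)
#5 stroke at R2  (J1 needs exactly one f-in)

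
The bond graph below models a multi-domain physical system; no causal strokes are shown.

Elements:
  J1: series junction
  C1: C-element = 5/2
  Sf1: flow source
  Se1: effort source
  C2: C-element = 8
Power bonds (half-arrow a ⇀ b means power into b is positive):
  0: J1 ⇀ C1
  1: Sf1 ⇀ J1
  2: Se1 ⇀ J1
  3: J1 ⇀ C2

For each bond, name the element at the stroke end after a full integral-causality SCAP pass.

#0 stroke→J1
#1 stroke→Sf1
#2 stroke→J1
#3 stroke→J1

bond 1 stroke at Sf1  (Sf1 (Sf) sets flow on bond)
bond 2 stroke at J1  (Se1: effort source, stroke at far end)
bond 0 stroke at J1  (J1 flow already set via bond 1)
bond 3 stroke at J1  (common-f at J1 fixed by 1)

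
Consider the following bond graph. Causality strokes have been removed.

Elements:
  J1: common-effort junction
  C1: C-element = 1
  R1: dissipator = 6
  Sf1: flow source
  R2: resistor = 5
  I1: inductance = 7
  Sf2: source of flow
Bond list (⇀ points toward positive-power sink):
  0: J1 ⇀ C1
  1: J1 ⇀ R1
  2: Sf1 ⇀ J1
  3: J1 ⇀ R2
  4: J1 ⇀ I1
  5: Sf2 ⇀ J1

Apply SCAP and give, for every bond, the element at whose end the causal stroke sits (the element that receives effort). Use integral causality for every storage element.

b0 |J1
b1 |R1
b2 |Sf1
b3 |R2
b4 |I1
b5 |Sf2

b2 →Sf1  (Sf1: flow source, stroke at near end)
b5 →Sf2  (source Sf2 imposes f)
b0 →J1  (C1 outputs effort q/C1)
b1 →R1  (J1: bond 0 brought effort, rest push out)
b3 →R2  (J1: bond 0 brought effort, rest push out)
b4 →I1  (0-jn J1 has e-setter on 0)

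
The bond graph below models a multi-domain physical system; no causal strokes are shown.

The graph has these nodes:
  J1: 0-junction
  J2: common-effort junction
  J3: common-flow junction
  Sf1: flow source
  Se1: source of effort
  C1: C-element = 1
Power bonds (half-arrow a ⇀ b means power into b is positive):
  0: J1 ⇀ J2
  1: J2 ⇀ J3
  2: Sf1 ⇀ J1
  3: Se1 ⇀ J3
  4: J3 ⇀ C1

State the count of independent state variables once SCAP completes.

β2 stroke→Sf1  (Sf1 fixes flow; stroke at Sf1)
β3 stroke→J3  (Se1 fixes effort; stroke away)
β0 stroke→J1  (J1: last free bond brings effort in)
β1 stroke→J2  (J2 needs exactly one e-in)
β4 stroke→J3  (common-f at J3 fixed by 1)

1  (C1 all integral)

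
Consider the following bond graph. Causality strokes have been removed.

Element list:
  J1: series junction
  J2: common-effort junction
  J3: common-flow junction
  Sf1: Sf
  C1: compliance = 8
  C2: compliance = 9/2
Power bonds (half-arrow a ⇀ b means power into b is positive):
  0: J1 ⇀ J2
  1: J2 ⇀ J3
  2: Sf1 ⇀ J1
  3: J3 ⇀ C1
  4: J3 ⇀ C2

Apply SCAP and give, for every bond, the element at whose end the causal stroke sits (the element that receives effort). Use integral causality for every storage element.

#0 →J1
#1 →J2
#2 →Sf1
#3 →J3
#4 →J3

bond 2 |Sf1  (source Sf1 imposes f)
bond 0 |J1  (J1: bond 2 brought flow, rest push out)
bond 1 |J2  (J2: last free bond brings effort in)
bond 3 |J3  (J3: bond 1 brought flow, rest push out)
bond 4 |J3  (J3 flow already set via bond 1)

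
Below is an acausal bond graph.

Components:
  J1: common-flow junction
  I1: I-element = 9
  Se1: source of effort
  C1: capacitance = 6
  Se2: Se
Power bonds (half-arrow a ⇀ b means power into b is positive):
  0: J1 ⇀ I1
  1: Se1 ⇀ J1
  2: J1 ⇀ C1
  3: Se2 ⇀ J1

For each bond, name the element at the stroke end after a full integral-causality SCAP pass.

bond 0 →I1
bond 1 →J1
bond 2 →J1
bond 3 →J1

bond 1 |J1  (Se1: effort source, stroke at far end)
bond 3 |J1  (Se2 (Se) sets effort on bond)
bond 0 |I1  (I1 integral (f out))
bond 2 |J1  (1-jn J1 has f-setter on 0)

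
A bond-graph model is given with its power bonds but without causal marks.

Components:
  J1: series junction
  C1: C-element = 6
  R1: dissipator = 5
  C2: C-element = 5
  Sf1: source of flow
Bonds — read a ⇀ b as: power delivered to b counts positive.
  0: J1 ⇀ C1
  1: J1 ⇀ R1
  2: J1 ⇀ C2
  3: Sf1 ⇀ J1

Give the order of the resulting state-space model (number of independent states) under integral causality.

#3 stroke at Sf1  (Sf1 (Sf) sets flow on bond)
#0 stroke at J1  (common-f at J1 fixed by 3)
#1 stroke at J1  (1-jn J1 has f-setter on 3)
#2 stroke at J1  (J1: bond 3 brought flow, rest push out)

2  (C1, C2 all integral)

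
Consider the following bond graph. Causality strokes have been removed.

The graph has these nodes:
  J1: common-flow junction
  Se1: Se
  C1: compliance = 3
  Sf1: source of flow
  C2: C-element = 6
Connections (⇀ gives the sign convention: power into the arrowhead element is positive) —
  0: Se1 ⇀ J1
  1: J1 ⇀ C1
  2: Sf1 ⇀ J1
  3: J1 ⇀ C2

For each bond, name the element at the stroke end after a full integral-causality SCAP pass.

b0 →J1
b1 →J1
b2 →Sf1
b3 →J1

bond 0 →J1  (Se1 fixes effort; stroke away)
bond 2 →Sf1  (Sf1 fixes flow; stroke at Sf1)
bond 1 →J1  (common-f at J1 fixed by 2)
bond 3 →J1  (1-jn J1 has f-setter on 2)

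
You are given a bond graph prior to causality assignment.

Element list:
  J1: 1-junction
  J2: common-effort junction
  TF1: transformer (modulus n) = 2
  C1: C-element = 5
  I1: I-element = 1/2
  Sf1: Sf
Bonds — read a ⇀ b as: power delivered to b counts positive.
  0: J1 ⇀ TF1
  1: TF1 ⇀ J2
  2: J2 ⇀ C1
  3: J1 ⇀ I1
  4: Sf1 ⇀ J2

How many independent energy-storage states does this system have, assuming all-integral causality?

bond 4 stroke at Sf1  (Sf1 (Sf) sets flow on bond)
bond 2 stroke at J2  (C1 outputs effort q/C1)
bond 1 stroke at TF1  (J2 effort already set via bond 2)
bond 0 stroke at J1  (TF1: transformer flips bond 1)
bond 3 stroke at I1  (J1 needs exactly one f-in)

2  (C1, I1 all integral)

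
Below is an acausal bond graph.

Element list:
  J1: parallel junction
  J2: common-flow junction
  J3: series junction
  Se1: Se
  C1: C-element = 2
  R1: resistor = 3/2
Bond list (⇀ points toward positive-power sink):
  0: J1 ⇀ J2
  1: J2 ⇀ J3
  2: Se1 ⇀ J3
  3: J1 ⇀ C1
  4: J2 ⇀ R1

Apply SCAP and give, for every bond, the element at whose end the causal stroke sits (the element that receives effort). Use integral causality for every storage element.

β2 |J3  (Se1 (Se) sets effort on bond)
β1 |J2  (closing 1-jn rule on J3)
β3 |J1  (C1: C, integral causality)
β0 |J2  (0-jn J1 has e-setter on 3)
β4 |R1  (closing 1-jn rule on J2)

#0 stroke at J2
#1 stroke at J2
#2 stroke at J3
#3 stroke at J1
#4 stroke at R1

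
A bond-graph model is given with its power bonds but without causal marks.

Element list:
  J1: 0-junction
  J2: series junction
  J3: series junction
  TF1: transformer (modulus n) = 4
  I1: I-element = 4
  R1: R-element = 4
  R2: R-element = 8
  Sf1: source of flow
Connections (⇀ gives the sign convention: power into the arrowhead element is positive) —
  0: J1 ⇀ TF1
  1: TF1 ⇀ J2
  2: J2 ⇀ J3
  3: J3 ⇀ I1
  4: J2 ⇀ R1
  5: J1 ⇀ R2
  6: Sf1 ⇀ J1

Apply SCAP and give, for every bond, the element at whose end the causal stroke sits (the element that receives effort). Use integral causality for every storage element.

β6 →Sf1  (Sf1 fixes flow; stroke at Sf1)
β3 →I1  (prefer integral on I1)
β2 →J3  (common-f at J3 fixed by 3)
β1 →J2  (1-jn J2 has f-setter on 2)
β4 →J2  (common-f at J2 fixed by 2)
β0 →TF1  (TF1: transformer flips bond 1)
β5 →J1  (closing 0-jn rule on J1)

b0 stroke→TF1
b1 stroke→J2
b2 stroke→J3
b3 stroke→I1
b4 stroke→J2
b5 stroke→J1
b6 stroke→Sf1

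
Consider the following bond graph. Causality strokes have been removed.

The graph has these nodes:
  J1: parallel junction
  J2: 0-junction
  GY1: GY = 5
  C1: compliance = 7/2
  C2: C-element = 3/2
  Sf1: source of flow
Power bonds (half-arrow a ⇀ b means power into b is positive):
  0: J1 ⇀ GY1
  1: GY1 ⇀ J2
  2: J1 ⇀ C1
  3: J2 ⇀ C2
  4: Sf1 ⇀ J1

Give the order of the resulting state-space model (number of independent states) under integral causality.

2  (C1, C2 all integral)

b4 |Sf1  (Sf1 fixes flow; stroke at Sf1)
b2 |J1  (C1: C, integral causality)
b0 |GY1  (J1 effort already set via bond 2)
b1 |GY1  (through GY1, causality inverts; strokes same side of GY1)
b3 |J2  (only one effort-in slot at J2)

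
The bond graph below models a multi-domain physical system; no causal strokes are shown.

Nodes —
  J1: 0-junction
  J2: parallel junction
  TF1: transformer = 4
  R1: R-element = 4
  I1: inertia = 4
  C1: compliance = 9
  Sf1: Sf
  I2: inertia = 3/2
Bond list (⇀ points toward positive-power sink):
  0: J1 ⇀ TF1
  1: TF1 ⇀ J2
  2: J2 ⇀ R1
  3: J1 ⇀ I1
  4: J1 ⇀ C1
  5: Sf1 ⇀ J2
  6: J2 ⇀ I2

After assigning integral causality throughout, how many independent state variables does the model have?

3  (C1, I1, I2 all integral)

bond 5 |Sf1  (Sf1 (Sf) sets flow on bond)
bond 3 |I1  (prefer integral on I1)
bond 4 |J1  (C1: C, integral causality)
bond 0 |TF1  (J1: bond 4 brought effort, rest push out)
bond 1 |J2  (TF TF1: opposite of bond 0)
bond 2 |R1  (0-jn J2 has e-setter on 1)
bond 6 |I2  (0-jn J2 has e-setter on 1)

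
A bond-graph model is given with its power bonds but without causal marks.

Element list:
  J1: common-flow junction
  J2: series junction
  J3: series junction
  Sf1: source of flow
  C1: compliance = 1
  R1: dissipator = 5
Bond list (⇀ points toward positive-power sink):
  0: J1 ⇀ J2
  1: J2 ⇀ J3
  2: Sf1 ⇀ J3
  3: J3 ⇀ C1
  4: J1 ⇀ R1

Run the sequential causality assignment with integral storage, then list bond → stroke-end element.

b0 |J2
b1 |J3
b2 |Sf1
b3 |J3
b4 |J1

b2 stroke→Sf1  (source Sf1 imposes f)
b1 stroke→J3  (common-f at J3 fixed by 2)
b3 stroke→J3  (J3: bond 2 brought flow, rest push out)
b0 stroke→J2  (J2: bond 1 brought flow, rest push out)
b4 stroke→J1  (1-jn J1 has f-setter on 0)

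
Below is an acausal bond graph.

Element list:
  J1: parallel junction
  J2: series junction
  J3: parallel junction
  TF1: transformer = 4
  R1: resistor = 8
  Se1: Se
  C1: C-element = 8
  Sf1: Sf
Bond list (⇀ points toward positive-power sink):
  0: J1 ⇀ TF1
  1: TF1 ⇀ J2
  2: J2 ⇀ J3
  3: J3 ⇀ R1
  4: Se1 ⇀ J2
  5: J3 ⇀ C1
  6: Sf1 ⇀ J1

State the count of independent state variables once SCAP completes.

1  (C1 all integral)

b4 |J2  (Se1 fixes effort; stroke away)
b6 |Sf1  (Sf1: flow source, stroke at near end)
b0 |J1  (J1: last free bond brings effort in)
b1 |TF1  (through TF1, causality passes straight; one stroke at TF1)
b2 |J2  (1-jn J2 has f-setter on 1)
b5 |J3  (C1 outputs effort q/C1)
b3 |R1  (common-e at J3 fixed by 5)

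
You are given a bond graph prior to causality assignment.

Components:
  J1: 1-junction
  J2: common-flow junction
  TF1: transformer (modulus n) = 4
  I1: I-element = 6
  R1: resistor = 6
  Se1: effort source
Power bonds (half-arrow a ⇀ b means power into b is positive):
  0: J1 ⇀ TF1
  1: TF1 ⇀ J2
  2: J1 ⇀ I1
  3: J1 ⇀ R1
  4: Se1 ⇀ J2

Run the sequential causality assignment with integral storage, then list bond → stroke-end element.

bond 0 →J1
bond 1 →TF1
bond 2 →I1
bond 3 →J1
bond 4 →J2

#4 stroke at J2  (source Se1 imposes e)
#1 stroke at TF1  (J2: last free bond brings flow in)
#0 stroke at J1  (through TF1, causality passes straight; one stroke at TF1)
#2 stroke at I1  (prefer integral on I1)
#3 stroke at J1  (J1: bond 2 brought flow, rest push out)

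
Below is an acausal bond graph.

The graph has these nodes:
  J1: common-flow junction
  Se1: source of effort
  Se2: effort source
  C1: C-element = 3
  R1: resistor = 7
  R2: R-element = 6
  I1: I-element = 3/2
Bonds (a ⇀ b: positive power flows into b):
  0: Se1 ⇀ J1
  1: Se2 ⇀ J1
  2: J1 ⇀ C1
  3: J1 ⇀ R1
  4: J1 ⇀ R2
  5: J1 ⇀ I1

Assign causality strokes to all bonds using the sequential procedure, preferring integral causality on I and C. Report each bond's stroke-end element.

#0 stroke at J1
#1 stroke at J1
#2 stroke at J1
#3 stroke at J1
#4 stroke at J1
#5 stroke at I1

bond 0 →J1  (Se1 (Se) sets effort on bond)
bond 1 →J1  (Se2: effort source, stroke at far end)
bond 2 →J1  (C1 outputs effort q/C1)
bond 5 →I1  (I1 outputs flow p/I1)
bond 3 →J1  (J1 flow already set via bond 5)
bond 4 →J1  (common-f at J1 fixed by 5)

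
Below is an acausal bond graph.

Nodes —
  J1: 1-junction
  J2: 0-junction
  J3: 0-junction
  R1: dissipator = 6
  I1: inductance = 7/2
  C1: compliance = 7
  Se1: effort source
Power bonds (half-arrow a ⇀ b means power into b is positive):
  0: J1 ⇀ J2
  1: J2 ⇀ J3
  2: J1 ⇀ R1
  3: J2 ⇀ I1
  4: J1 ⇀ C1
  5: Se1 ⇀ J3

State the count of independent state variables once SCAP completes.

2  (C1, I1 all integral)

b5 stroke at J3  (source Se1 imposes e)
b1 stroke at J2  (J3: bond 5 brought effort, rest push out)
b0 stroke at J1  (J2 effort already set via bond 1)
b3 stroke at I1  (common-e at J2 fixed by 1)
b4 stroke at J1  (C1 integral (e out))
b2 stroke at R1  (J1: last free bond brings flow in)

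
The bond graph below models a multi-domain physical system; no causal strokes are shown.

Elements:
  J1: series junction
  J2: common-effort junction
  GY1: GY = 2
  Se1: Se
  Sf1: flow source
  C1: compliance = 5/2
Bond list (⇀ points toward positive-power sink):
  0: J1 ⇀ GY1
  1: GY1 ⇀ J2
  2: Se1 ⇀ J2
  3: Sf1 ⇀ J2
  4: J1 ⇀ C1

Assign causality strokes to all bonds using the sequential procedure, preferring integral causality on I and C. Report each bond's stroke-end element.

bond 2 →J2  (source Se1 imposes e)
bond 3 →Sf1  (Sf1: flow source, stroke at near end)
bond 1 →GY1  (J2 effort already set via bond 2)
bond 0 →GY1  (GY1 both-in/both-out from 1)
bond 4 →J1  (1-jn J1 has f-setter on 0)

bond 0 →GY1
bond 1 →GY1
bond 2 →J2
bond 3 →Sf1
bond 4 →J1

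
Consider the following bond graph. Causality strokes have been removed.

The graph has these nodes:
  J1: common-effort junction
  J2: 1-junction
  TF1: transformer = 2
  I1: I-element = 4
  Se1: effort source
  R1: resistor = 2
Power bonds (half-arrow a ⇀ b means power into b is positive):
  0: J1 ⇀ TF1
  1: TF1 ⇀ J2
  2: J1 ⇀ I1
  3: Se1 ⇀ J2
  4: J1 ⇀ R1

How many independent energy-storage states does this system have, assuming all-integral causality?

β3 stroke→J2  (Se1 (Se) sets effort on bond)
β1 stroke→TF1  (J2 needs exactly one f-in)
β0 stroke→J1  (TF1 one-in-one-out from 1)
β2 stroke→I1  (common-e at J1 fixed by 0)
β4 stroke→R1  (J1: bond 0 brought effort, rest push out)

1  (I1 all integral)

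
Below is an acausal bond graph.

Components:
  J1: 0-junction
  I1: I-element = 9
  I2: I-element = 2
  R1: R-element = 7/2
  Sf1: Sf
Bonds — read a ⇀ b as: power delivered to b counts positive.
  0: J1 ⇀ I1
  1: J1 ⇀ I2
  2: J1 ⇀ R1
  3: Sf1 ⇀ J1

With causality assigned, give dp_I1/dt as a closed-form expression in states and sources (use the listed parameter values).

dp_I1/dt = 7*F_Sf1/2 - 7*p_I1/18 - 7*p_I2/4

#3 stroke→Sf1  (Sf1 fixes flow; stroke at Sf1)
#0 stroke→I1  (I1: I, integral causality)
#1 stroke→I2  (prefer integral on I2)
#2 stroke→J1  (J1 needs exactly one e-in)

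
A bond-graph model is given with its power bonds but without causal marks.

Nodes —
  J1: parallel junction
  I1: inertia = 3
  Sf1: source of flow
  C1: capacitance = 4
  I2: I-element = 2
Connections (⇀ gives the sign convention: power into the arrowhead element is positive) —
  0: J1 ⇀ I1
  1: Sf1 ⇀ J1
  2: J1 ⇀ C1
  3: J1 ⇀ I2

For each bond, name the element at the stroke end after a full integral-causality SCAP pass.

β0 stroke→I1
β1 stroke→Sf1
β2 stroke→J1
β3 stroke→I2

#1 stroke→Sf1  (Sf1 fixes flow; stroke at Sf1)
#0 stroke→I1  (I1 outputs flow p/I1)
#2 stroke→J1  (C1 integral (e out))
#3 stroke→I2  (common-e at J1 fixed by 2)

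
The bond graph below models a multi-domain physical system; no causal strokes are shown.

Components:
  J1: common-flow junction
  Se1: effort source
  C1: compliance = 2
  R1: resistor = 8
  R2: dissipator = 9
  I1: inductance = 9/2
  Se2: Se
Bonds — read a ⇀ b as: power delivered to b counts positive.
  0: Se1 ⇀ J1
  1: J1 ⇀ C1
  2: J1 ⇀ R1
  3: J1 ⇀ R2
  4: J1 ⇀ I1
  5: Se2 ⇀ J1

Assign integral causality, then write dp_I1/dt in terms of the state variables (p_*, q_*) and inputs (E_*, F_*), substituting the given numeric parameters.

dp_I1/dt = E_Se1 + E_Se2 - 34*p_I1/9 - q_C1/2

#0 →J1  (Se1 fixes effort; stroke away)
#5 →J1  (Se2 (Se) sets effort on bond)
#1 →J1  (C1 outputs effort q/C1)
#4 →I1  (prefer integral on I1)
#2 →J1  (1-jn J1 has f-setter on 4)
#3 →J1  (common-f at J1 fixed by 4)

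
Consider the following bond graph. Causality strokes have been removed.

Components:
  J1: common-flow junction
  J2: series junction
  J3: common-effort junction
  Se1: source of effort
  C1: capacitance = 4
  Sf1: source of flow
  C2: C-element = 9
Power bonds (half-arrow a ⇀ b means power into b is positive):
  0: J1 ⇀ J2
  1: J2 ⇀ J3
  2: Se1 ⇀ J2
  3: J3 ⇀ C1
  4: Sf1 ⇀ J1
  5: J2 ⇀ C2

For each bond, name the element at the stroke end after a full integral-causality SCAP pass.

b2 |J2  (Se1 fixes effort; stroke away)
b4 |Sf1  (Sf1: flow source, stroke at near end)
b0 |J1  (1-jn J1 has f-setter on 4)
b1 |J2  (J2: bond 0 brought flow, rest push out)
b5 |J2  (J2 flow already set via bond 0)
b3 |J3  (J3 needs exactly one e-in)

b0 stroke→J1
b1 stroke→J2
b2 stroke→J2
b3 stroke→J3
b4 stroke→Sf1
b5 stroke→J2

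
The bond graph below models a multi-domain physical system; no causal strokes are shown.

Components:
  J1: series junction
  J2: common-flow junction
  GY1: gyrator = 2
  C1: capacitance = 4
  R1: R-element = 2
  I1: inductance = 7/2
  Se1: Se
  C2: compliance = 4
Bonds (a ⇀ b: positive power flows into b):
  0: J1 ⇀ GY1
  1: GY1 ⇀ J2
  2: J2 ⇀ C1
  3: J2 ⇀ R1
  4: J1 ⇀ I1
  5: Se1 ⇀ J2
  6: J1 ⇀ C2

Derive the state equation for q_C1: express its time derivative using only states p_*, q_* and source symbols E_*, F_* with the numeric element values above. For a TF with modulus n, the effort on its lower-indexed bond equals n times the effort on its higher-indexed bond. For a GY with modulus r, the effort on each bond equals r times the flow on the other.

β5 |J2  (Se1 (Se) sets effort on bond)
β2 |J2  (prefer integral on C1)
β4 |I1  (I1 outputs flow p/I1)
β0 |J1  (1-jn J1 has f-setter on 4)
β6 |J1  (common-f at J1 fixed by 4)
β1 |J2  (GY GY1: same side as bond 0)
β3 |R1  (only one flow-in slot at J2)

dq_C1/dt = E_Se1/2 + 2*p_I1/7 - q_C1/8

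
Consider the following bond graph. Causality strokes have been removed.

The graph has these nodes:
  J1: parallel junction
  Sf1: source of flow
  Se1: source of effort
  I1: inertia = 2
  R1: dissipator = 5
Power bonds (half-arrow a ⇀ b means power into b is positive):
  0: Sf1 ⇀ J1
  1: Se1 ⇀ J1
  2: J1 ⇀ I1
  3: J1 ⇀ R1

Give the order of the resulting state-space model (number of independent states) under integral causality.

1  (I1 all integral)

bond 0 stroke→Sf1  (source Sf1 imposes f)
bond 1 stroke→J1  (Se1: effort source, stroke at far end)
bond 2 stroke→I1  (0-jn J1 has e-setter on 1)
bond 3 stroke→R1  (J1: bond 1 brought effort, rest push out)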